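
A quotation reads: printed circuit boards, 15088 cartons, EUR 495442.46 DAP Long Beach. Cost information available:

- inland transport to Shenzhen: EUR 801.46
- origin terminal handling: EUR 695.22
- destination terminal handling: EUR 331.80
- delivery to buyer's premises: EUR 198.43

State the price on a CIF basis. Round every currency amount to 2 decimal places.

Not relevant to the conversion: origin terminal, inland to port — on the seller under both DAP and CIF; already in the DAP price and stays in the CIF price.
From DAP to CIF, the seller no longer bears: destination terminal, delivery.
CIF price = 495442.46 − 331.80 − 198.43 = 494912.23

CIF price: EUR 494912.23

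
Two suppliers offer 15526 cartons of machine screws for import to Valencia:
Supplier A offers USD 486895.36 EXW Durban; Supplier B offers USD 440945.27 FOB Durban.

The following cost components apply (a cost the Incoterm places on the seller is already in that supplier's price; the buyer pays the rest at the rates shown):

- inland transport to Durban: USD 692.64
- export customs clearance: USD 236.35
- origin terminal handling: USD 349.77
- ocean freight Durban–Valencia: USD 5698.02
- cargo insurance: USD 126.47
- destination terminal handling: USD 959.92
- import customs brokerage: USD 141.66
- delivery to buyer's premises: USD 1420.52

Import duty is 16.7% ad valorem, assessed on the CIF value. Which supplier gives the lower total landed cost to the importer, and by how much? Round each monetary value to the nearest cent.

Supplier B is cheaper by USD 55116.07

Supplier A (EXW):
CIF value = EXW price + inland to port + export clearance + origin terminal + freight + insurance = 486895.36 + 692.64 + 236.35 + 349.77 + 5698.02 + 126.47 = 493998.61
Import duty = 493998.61 × 16.7% = 82497.77
Buyer bears (A): 692.64 + 236.35 + 349.77 + 5698.02 + 126.47 + 959.92 + 141.66 + 1420.52 = 9625.35
Landed cost (A) = invoice 486895.36 + 9625.35 + duty 82497.77 = 579018.48
Supplier B (FOB):
CIF value = FOB price + freight + insurance = 440945.27 + 5698.02 + 126.47 = 446769.76
Import duty = 446769.76 × 16.7% = 74610.55
Buyer bears (B): 5698.02 + 126.47 + 959.92 + 141.66 + 1420.52 = 8346.59
Landed cost (B) = invoice 440945.27 + 8346.59 + duty 74610.55 = 523902.41
Difference = |579018.48 − 523902.41| = 55116.07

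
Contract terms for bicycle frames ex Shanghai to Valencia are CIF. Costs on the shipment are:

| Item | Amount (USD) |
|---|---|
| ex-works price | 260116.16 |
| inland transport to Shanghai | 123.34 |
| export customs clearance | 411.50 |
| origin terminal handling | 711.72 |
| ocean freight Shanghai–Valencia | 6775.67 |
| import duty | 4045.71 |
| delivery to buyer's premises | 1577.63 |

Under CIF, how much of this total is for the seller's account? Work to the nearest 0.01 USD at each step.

CIF: the seller pays costs through ocean freight and marine insurance to the destination port.
Seller's account: goods 260116.16 + inland to port 123.34 + export clearance 411.50 + origin terminal 711.72 + freight 6775.67 = 268138.39
Buyer's account: duty 4045.71 + delivery 1577.63 = 5623.34

Seller's account: USD 268138.39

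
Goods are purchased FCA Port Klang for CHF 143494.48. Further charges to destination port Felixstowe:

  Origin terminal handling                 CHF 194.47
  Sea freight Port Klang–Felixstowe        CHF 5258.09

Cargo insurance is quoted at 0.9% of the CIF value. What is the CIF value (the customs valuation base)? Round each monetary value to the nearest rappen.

Let C be the CIF value. C = FCA price + pre-shipment costs + freight + 0.9% × C
C − 0.9% × C = 143494.48 + 194.47 + 5258.09
0.991 × C = 148947.04
C = 148947.04 / 0.991 = 150299.74
Insurance premium = 0.9% × 150299.74 = 1352.70

CIF value: CHF 150299.74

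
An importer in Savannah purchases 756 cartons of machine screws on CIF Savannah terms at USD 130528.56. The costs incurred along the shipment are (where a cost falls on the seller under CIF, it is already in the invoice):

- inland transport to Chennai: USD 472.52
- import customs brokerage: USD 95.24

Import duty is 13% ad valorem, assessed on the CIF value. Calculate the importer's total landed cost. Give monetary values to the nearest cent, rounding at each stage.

Total landed cost: USD 147592.51

CIF: the seller pays costs through ocean freight and marine insurance to the destination port.
Already in the invoice (seller's account under CIF): inland to port — exclude.
The CIF price already equals the CIF value: 130528.56
Import duty = 130528.56 × 13% = 16968.71
Buyer bears: brokerage 95.24 + duty 16968.71 = 17063.95
Landed cost = invoice 130528.56 + 17063.95 = 147592.51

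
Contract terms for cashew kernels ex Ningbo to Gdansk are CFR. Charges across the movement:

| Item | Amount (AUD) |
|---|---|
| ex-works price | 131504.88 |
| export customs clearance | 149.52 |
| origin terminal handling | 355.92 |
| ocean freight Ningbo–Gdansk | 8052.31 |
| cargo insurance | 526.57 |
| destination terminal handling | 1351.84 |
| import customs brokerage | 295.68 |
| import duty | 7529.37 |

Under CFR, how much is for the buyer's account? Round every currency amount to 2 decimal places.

Buyer's account: AUD 9703.46

CFR: the seller pays costs through ocean freight to the destination port, but not insurance.
Seller's account: goods 131504.88 + export clearance 149.52 + origin terminal 355.92 + freight 8052.31 = 140062.63
Buyer's account: insurance 526.57 + destination terminal 1351.84 + brokerage 295.68 + duty 7529.37 = 9703.46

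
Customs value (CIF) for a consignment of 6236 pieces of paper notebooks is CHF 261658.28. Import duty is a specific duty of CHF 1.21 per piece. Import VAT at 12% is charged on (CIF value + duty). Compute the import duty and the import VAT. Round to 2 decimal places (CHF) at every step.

Import duty: CHF 7545.56; import VAT: CHF 32304.46

Import duty = 6236 × 1.21 = 7545.56
VAT base = CIF + duty = 261658.28 + 7545.56 = 269203.84
Import VAT = 269203.84 × 12% = 32304.46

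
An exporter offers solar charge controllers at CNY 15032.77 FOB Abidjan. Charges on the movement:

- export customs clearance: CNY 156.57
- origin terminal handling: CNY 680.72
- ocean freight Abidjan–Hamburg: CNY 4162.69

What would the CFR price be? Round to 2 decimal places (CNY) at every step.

Not relevant to the conversion: origin terminal, export clearance — on the seller under both FOB and CFR; already in the FOB price and stays in the CFR price.
From FOB to CFR, the seller additionally bears: freight.
CFR price = 15032.77 + 4162.69 = 19195.46

CFR price: CNY 19195.46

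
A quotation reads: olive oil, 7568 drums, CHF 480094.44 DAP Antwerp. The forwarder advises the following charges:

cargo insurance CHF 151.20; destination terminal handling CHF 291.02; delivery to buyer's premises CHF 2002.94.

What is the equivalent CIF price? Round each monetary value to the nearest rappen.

Not relevant to the conversion: insurance — on the seller under both DAP and CIF; already in the DAP price and stays in the CIF price.
From DAP to CIF, the seller no longer bears: destination terminal, delivery.
CIF price = 480094.44 − 291.02 − 2002.94 = 477800.48

CIF price: CHF 477800.48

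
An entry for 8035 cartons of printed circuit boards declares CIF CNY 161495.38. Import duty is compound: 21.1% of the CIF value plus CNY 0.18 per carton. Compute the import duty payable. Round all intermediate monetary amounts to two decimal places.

Ad valorem component: 161495.38 × 21.1% = 34075.53
Specific component: 8035 × 0.18 = 1446.30
Import duty = 34075.53 + 1446.30 = 35521.83

Import duty: CNY 35521.83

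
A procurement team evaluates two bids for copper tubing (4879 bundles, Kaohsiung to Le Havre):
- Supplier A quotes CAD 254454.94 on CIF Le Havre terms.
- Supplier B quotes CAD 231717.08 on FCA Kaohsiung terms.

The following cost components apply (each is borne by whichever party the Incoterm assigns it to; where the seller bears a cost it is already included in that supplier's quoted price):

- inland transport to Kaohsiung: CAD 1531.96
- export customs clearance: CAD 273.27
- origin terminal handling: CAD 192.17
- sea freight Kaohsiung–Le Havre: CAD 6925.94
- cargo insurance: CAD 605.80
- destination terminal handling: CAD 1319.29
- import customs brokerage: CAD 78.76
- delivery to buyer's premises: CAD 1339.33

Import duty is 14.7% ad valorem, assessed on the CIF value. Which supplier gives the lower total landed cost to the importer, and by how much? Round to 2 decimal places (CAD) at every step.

Supplier B is cheaper by CAD 17221.00

Supplier A (CIF):
The CIF price already equals the CIF value: 254454.94
Import duty = 254454.94 × 14.7% = 37404.88
Buyer bears (A): 1319.29 + 78.76 + 1339.33 = 2737.38
Landed cost (A) = invoice 254454.94 + 2737.38 + duty 37404.88 = 294597.20
Supplier B (FCA):
CIF value = FCA price + origin terminal + freight + insurance = 231717.08 + 192.17 + 6925.94 + 605.80 = 239440.99
Import duty = 239440.99 × 14.7% = 35197.83
Buyer bears (B): 192.17 + 6925.94 + 605.80 + 1319.29 + 78.76 + 1339.33 = 10461.29
Landed cost (B) = invoice 231717.08 + 10461.29 + duty 35197.83 = 277376.20
Difference = |294597.20 − 277376.20| = 17221.00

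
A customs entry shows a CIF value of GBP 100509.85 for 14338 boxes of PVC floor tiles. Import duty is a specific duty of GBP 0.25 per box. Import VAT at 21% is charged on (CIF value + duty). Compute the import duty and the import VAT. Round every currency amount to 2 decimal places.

Import duty: GBP 3584.50; import VAT: GBP 21859.81

Import duty = 14338 × 0.25 = 3584.50
VAT base = CIF + duty = 100509.85 + 3584.50 = 104094.35
Import VAT = 104094.35 × 21% = 21859.81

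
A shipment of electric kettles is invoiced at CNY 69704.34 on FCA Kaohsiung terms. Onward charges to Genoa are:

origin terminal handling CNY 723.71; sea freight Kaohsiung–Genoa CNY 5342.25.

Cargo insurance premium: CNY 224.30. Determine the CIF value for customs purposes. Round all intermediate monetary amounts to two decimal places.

CIF = FCA price + pre-shipment costs + freight + insurance
CIF = 69704.34 + 723.71 + 5342.25 + 224.30 = 75994.60

CIF value: CNY 75994.60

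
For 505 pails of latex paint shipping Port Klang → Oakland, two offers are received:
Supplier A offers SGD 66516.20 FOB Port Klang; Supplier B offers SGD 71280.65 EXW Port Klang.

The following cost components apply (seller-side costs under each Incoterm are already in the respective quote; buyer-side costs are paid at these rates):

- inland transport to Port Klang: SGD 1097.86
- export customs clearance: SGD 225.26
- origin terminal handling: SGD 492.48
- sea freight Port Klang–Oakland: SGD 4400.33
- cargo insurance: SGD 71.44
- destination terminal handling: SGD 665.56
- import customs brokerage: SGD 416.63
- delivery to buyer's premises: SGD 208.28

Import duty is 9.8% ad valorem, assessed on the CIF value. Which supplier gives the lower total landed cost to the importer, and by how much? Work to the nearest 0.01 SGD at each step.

Supplier A is cheaper by SGD 7224.90

Supplier A (FOB):
CIF value = FOB price + freight + insurance = 66516.20 + 4400.33 + 71.44 = 70987.97
Import duty = 70987.97 × 9.8% = 6956.82
Buyer bears (A): 4400.33 + 71.44 + 665.56 + 416.63 + 208.28 = 5762.24
Landed cost (A) = invoice 66516.20 + 5762.24 + duty 6956.82 = 79235.26
Supplier B (EXW):
CIF value = EXW price + inland to port + export clearance + origin terminal + freight + insurance = 71280.65 + 1097.86 + 225.26 + 492.48 + 4400.33 + 71.44 = 77568.02
Import duty = 77568.02 × 9.8% = 7601.67
Buyer bears (B): 1097.86 + 225.26 + 492.48 + 4400.33 + 71.44 + 665.56 + 416.63 + 208.28 = 7577.84
Landed cost (B) = invoice 71280.65 + 7577.84 + duty 7601.67 = 86460.16
Difference = |79235.26 − 86460.16| = 7224.90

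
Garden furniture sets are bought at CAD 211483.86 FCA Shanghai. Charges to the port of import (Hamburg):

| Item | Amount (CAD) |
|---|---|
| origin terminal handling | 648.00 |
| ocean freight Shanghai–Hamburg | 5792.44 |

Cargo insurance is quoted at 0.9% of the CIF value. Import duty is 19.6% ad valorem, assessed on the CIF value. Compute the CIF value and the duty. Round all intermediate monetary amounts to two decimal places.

CIF value: CAD 219903.43; import duty: CAD 43101.07

Let C be the CIF value. C = FCA price + pre-shipment costs + freight + 0.9% × C
C − 0.9% × C = 211483.86 + 648.00 + 5792.44
0.991 × C = 217924.30
C = 217924.30 / 0.991 = 219903.43
Insurance premium = 0.9% × 219903.43 = 1979.13
Import duty = 219903.43 × 19.6% = 43101.07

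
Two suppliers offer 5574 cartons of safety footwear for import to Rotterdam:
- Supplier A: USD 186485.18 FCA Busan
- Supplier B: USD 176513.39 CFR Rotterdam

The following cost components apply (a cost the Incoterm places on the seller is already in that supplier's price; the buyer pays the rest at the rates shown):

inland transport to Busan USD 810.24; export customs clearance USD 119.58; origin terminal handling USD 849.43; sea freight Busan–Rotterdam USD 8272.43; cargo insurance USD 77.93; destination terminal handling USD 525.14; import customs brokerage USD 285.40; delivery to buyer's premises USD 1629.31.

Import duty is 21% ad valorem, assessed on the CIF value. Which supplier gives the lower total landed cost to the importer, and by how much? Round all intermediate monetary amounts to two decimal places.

Supplier A (FCA):
CIF value = FCA price + origin terminal + freight + insurance = 186485.18 + 849.43 + 8272.43 + 77.93 = 195684.97
Import duty = 195684.97 × 21% = 41093.84
Buyer bears (A): 849.43 + 8272.43 + 77.93 + 525.14 + 285.40 + 1629.31 = 11639.64
Landed cost (A) = invoice 186485.18 + 11639.64 + duty 41093.84 = 239218.66
Supplier B (CFR):
CIF value = CFR price + insurance = 176513.39 + 77.93 = 176591.32
Import duty = 176591.32 × 21% = 37084.18
Buyer bears (B): 77.93 + 525.14 + 285.40 + 1629.31 = 2517.78
Landed cost (B) = invoice 176513.39 + 2517.78 + duty 37084.18 = 216115.35
Difference = |239218.66 − 216115.35| = 23103.31

Supplier B is cheaper by USD 23103.31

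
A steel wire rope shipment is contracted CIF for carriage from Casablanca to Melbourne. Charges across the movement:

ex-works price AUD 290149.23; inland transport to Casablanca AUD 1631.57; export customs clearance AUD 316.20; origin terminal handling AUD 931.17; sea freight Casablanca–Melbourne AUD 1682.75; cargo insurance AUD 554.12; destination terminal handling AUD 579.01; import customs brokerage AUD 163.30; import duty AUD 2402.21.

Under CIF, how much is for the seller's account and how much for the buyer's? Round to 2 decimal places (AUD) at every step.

Seller: AUD 295265.04; buyer: AUD 3144.52

CIF: the seller pays costs through ocean freight and marine insurance to the destination port.
Seller's account: goods 290149.23 + inland to port 1631.57 + export clearance 316.20 + origin terminal 931.17 + freight 1682.75 + insurance 554.12 = 295265.04
Buyer's account: destination terminal 579.01 + brokerage 163.30 + duty 2402.21 = 3144.52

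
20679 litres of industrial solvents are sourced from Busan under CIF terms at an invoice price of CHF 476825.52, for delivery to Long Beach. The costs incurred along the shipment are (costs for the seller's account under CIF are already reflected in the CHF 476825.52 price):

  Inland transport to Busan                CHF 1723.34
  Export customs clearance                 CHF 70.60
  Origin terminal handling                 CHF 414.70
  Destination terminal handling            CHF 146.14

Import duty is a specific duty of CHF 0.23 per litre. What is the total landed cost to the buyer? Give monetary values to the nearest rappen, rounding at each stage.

Total landed cost: CHF 481727.83

CIF: the seller pays costs through ocean freight and marine insurance to the destination port.
Already in the invoice (seller's account under CIF): inland to port, export clearance, origin terminal — exclude.
The CIF price already equals the CIF value: 476825.52
Import duty = 20679 × 0.23 = 4756.17
Buyer bears: destination terminal 146.14 + duty 4756.17 = 4902.31
Landed cost = invoice 476825.52 + 4902.31 = 481727.83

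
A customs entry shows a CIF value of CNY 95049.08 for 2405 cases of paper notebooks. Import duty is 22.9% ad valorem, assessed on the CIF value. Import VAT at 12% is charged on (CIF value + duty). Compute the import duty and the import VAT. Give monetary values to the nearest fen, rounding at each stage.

Import duty: CNY 21766.24; import VAT: CNY 14017.84

Import duty = 95049.08 × 22.9% = 21766.24
VAT base = CIF + duty = 95049.08 + 21766.24 = 116815.32
Import VAT = 116815.32 × 12% = 14017.84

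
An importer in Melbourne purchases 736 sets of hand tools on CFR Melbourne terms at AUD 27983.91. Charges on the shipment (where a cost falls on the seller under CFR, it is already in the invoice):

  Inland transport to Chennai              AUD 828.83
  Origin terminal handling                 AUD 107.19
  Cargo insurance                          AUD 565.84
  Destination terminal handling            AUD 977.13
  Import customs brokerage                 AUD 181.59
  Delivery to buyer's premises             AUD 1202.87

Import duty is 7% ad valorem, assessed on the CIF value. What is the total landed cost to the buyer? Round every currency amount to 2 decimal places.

Total landed cost: AUD 32909.82

CFR: the seller pays costs through ocean freight to the destination port, but not insurance.
Already in the invoice (seller's account under CFR): inland to port, origin terminal — exclude.
CIF value = CFR price + insurance = 27983.91 + 565.84 = 28549.75
Import duty = 28549.75 × 7% = 1998.48
Buyer bears: insurance 565.84 + destination terminal 977.13 + brokerage 181.59 + delivery 1202.87 + duty 1998.48 = 4925.91
Landed cost = invoice 27983.91 + 4925.91 = 32909.82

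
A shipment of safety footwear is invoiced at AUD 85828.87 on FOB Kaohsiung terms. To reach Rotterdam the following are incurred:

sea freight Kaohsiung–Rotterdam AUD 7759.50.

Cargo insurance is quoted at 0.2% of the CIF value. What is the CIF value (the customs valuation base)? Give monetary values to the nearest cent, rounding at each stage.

Let C be the CIF value. C = FOB price + freight + 0.2% × C
C − 0.2% × C = 85828.87 + 7759.50
0.998 × C = 93588.37
C = 93588.37 / 0.998 = 93775.92
Insurance premium = 0.2% × 93775.92 = 187.55

CIF value: AUD 93775.92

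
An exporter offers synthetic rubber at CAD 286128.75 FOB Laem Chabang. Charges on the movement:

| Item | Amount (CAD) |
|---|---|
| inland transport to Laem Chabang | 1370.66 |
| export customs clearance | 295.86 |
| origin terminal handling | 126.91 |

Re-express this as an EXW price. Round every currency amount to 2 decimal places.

From FOB to EXW, the seller no longer bears: inland to port, export clearance, origin terminal.
EXW price = 286128.75 − 1370.66 − 295.86 − 126.91 = 284335.32

EXW price: CAD 284335.32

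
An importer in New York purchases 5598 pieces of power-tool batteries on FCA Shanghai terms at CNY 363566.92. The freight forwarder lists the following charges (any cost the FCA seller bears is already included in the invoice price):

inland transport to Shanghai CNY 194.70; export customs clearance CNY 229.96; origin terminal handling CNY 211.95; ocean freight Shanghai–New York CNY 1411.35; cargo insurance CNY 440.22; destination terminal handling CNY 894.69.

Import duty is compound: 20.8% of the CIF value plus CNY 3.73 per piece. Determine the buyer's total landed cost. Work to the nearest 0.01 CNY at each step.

Total landed cost: CNY 463456.80

FCA: the seller delivers export-cleared goods to the carrier; the buyer bears costs from that point.
Already in the invoice (seller's account under FCA): inland to port, export clearance — exclude.
CIF value = FCA price + origin terminal + freight + insurance = 363566.92 + 211.95 + 1411.35 + 440.22 = 365630.44
Ad valorem component: 365630.44 × 20.8% = 76051.13
Specific component: 5598 × 3.73 = 20880.54
Import duty = 76051.13 + 20880.54 = 96931.67
Buyer bears: origin terminal 211.95 + freight 1411.35 + insurance 440.22 + destination terminal 894.69 + duty 96931.67 = 99889.88
Landed cost = invoice 363566.92 + 99889.88 = 463456.80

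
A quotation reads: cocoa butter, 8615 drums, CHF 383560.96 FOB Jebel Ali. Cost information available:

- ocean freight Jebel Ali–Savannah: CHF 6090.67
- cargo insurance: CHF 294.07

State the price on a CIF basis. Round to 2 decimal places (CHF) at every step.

CIF price: CHF 389945.70

From FOB to CIF, the seller additionally bears: freight, insurance.
CIF price = 383560.96 + 6090.67 + 294.07 = 389945.70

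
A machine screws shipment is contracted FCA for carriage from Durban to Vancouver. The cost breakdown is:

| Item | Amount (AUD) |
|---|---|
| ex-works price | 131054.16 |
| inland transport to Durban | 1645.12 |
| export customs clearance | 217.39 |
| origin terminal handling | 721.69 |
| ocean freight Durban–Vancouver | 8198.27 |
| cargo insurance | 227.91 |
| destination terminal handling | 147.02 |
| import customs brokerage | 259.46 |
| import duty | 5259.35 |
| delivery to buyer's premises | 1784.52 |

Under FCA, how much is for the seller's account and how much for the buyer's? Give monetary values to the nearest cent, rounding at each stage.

Seller: AUD 132916.67; buyer: AUD 16598.22

FCA: the seller delivers export-cleared goods to the carrier; the buyer bears costs from that point.
Seller's account: goods 131054.16 + inland to port 1645.12 + export clearance 217.39 = 132916.67
Buyer's account: origin terminal 721.69 + freight 8198.27 + insurance 227.91 + destination terminal 147.02 + brokerage 259.46 + duty 5259.35 + delivery 1784.52 = 16598.22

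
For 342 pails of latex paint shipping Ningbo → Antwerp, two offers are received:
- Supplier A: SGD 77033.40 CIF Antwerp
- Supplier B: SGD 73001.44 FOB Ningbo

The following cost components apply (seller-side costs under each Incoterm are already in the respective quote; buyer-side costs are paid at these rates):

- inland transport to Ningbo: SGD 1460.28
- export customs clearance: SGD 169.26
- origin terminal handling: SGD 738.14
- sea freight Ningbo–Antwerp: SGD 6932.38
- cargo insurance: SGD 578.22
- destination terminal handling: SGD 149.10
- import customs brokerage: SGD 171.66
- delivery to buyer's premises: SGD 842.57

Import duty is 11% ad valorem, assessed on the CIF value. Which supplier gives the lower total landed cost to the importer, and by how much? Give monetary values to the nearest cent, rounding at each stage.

Supplier A is cheaper by SGD 3861.29

Supplier A (CIF):
The CIF price already equals the CIF value: 77033.40
Import duty = 77033.40 × 11% = 8473.67
Buyer bears (A): 149.10 + 171.66 + 842.57 = 1163.33
Landed cost (A) = invoice 77033.40 + 1163.33 + duty 8473.67 = 86670.40
Supplier B (FOB):
CIF value = FOB price + freight + insurance = 73001.44 + 6932.38 + 578.22 = 80512.04
Import duty = 80512.04 × 11% = 8856.32
Buyer bears (B): 6932.38 + 578.22 + 149.10 + 171.66 + 842.57 = 8673.93
Landed cost (B) = invoice 73001.44 + 8673.93 + duty 8856.32 = 90531.69
Difference = |86670.40 − 90531.69| = 3861.29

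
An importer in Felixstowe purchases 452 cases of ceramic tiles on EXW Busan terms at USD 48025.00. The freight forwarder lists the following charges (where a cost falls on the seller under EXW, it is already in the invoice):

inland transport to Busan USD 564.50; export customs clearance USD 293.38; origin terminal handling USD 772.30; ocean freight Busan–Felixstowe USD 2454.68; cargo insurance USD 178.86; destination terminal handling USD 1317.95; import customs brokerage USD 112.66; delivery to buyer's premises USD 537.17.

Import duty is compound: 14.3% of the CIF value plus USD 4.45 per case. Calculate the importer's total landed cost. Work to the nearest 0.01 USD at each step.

EXW: the seller makes goods available at their premises; the buyer bears all onward costs.
CIF value = EXW price + inland to port + export clearance + origin terminal + freight + insurance = 48025.00 + 564.50 + 293.38 + 772.30 + 2454.68 + 178.86 = 52288.72
Ad valorem component: 52288.72 × 14.3% = 7477.29
Specific component: 452 × 4.45 = 2011.40
Import duty = 7477.29 + 2011.40 = 9488.69
Buyer bears: inland to port 564.50 + export clearance 293.38 + origin terminal 772.30 + freight 2454.68 + insurance 178.86 + destination terminal 1317.95 + brokerage 112.66 + delivery 537.17 + duty 9488.69 = 15720.19
Landed cost = invoice 48025.00 + 15720.19 = 63745.19

Total landed cost: USD 63745.19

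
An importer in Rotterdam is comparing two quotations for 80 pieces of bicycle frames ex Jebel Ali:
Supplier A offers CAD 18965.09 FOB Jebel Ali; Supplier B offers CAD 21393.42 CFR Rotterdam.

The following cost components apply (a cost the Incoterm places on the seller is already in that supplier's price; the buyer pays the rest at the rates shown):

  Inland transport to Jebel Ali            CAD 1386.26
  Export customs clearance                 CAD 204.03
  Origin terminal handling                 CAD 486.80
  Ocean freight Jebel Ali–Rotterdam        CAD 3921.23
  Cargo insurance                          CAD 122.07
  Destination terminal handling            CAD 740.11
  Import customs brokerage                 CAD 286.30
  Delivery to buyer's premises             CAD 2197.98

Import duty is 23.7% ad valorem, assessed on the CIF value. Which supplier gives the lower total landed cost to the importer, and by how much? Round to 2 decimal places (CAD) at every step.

Supplier A (FOB):
CIF value = FOB price + freight + insurance = 18965.09 + 3921.23 + 122.07 = 23008.39
Import duty = 23008.39 × 23.7% = 5452.99
Buyer bears (A): 3921.23 + 122.07 + 740.11 + 286.30 + 2197.98 = 7267.69
Landed cost (A) = invoice 18965.09 + 7267.69 + duty 5452.99 = 31685.77
Supplier B (CFR):
CIF value = CFR price + insurance = 21393.42 + 122.07 = 21515.49
Import duty = 21515.49 × 23.7% = 5099.17
Buyer bears (B): 122.07 + 740.11 + 286.30 + 2197.98 = 3346.46
Landed cost (B) = invoice 21393.42 + 3346.46 + duty 5099.17 = 29839.05
Difference = |31685.77 − 29839.05| = 1846.72

Supplier B is cheaper by CAD 1846.72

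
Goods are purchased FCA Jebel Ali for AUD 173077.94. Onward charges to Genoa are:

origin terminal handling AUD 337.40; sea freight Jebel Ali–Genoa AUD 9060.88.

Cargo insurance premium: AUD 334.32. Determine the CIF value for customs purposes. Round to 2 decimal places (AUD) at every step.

CIF value: AUD 182810.54

CIF = FCA price + pre-shipment costs + freight + insurance
CIF = 173077.94 + 337.40 + 9060.88 + 334.32 = 182810.54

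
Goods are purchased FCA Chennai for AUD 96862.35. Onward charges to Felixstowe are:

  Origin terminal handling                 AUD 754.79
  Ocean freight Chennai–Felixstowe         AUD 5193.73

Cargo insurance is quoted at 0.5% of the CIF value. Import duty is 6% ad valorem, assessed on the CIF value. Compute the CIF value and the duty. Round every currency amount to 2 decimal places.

Let C be the CIF value. C = FCA price + pre-shipment costs + freight + 0.5% × C
C − 0.5% × C = 96862.35 + 754.79 + 5193.73
0.995 × C = 102810.87
C = 102810.87 / 0.995 = 103327.51
Insurance premium = 0.5% × 103327.51 = 516.64
Import duty = 103327.51 × 6% = 6199.65

CIF value: AUD 103327.51; import duty: AUD 6199.65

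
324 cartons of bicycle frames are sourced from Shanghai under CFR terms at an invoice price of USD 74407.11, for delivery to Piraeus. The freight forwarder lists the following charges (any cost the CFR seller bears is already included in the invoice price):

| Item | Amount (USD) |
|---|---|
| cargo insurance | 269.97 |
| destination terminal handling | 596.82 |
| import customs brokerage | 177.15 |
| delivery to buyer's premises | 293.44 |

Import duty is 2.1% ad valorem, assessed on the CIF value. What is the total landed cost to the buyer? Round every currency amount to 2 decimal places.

Total landed cost: USD 77312.71

CFR: the seller pays costs through ocean freight to the destination port, but not insurance.
CIF value = CFR price + insurance = 74407.11 + 269.97 = 74677.08
Import duty = 74677.08 × 2.1% = 1568.22
Buyer bears: insurance 269.97 + destination terminal 596.82 + brokerage 177.15 + delivery 293.44 + duty 1568.22 = 2905.60
Landed cost = invoice 74407.11 + 2905.60 = 77312.71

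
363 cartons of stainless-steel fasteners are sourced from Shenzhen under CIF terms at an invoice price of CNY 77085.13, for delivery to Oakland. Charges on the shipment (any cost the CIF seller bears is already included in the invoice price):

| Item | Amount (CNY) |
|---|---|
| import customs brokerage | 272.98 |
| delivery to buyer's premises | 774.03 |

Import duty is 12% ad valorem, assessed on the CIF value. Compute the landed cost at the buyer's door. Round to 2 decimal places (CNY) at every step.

CIF: the seller pays costs through ocean freight and marine insurance to the destination port.
The CIF price already equals the CIF value: 77085.13
Import duty = 77085.13 × 12% = 9250.22
Buyer bears: brokerage 272.98 + delivery 774.03 + duty 9250.22 = 10297.23
Landed cost = invoice 77085.13 + 10297.23 = 87382.36

Total landed cost: CNY 87382.36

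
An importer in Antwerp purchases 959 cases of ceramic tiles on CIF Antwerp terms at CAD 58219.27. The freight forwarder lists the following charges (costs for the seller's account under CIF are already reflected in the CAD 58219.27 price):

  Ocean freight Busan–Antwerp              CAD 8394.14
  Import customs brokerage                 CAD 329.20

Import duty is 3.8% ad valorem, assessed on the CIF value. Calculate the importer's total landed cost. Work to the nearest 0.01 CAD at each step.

Total landed cost: CAD 60760.80

CIF: the seller pays costs through ocean freight and marine insurance to the destination port.
Already in the invoice (seller's account under CIF): freight — exclude.
The CIF price already equals the CIF value: 58219.27
Import duty = 58219.27 × 3.8% = 2212.33
Buyer bears: brokerage 329.20 + duty 2212.33 = 2541.53
Landed cost = invoice 58219.27 + 2541.53 = 60760.80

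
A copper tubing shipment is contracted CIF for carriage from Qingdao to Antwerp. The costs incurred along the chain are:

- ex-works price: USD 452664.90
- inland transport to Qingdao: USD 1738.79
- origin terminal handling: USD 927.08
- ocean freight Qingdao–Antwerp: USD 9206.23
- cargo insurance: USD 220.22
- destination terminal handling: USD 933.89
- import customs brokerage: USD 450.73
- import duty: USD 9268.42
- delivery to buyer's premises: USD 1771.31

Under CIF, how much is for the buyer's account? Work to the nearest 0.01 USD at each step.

CIF: the seller pays costs through ocean freight and marine insurance to the destination port.
Seller's account: goods 452664.90 + inland to port 1738.79 + origin terminal 927.08 + freight 9206.23 + insurance 220.22 = 464757.22
Buyer's account: destination terminal 933.89 + brokerage 450.73 + duty 9268.42 + delivery 1771.31 = 12424.35

Buyer's account: USD 12424.35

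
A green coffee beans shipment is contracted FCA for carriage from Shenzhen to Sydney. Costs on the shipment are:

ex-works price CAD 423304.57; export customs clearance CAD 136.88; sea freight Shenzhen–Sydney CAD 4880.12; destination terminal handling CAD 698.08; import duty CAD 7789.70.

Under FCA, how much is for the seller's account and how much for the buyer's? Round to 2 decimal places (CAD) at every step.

FCA: the seller delivers export-cleared goods to the carrier; the buyer bears costs from that point.
Seller's account: goods 423304.57 + export clearance 136.88 = 423441.45
Buyer's account: freight 4880.12 + destination terminal 698.08 + duty 7789.70 = 13367.90

Seller: CAD 423441.45; buyer: CAD 13367.90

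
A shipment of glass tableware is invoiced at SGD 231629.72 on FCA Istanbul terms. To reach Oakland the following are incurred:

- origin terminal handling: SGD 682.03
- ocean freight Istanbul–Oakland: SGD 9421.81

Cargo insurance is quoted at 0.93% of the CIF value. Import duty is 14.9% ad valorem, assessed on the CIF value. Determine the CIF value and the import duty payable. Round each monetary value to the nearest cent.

CIF value: SGD 244002.79; import duty: SGD 36356.42

Let C be the CIF value. C = FCA price + pre-shipment costs + freight + 0.93% × C
C − 0.93% × C = 231629.72 + 682.03 + 9421.81
0.9907 × C = 241733.56
C = 241733.56 / 0.9907 = 244002.79
Insurance premium = 0.93% × 244002.79 = 2269.23
Import duty = 244002.79 × 14.9% = 36356.42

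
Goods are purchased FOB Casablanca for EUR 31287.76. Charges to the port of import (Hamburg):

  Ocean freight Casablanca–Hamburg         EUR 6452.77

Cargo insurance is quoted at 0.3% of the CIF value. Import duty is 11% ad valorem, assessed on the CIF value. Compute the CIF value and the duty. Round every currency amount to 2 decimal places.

CIF value: EUR 37854.09; import duty: EUR 4163.95

Let C be the CIF value. C = FOB price + freight + 0.3% × C
C − 0.3% × C = 31287.76 + 6452.77
0.997 × C = 37740.53
C = 37740.53 / 0.997 = 37854.09
Insurance premium = 0.3% × 37854.09 = 113.56
Import duty = 37854.09 × 11% = 4163.95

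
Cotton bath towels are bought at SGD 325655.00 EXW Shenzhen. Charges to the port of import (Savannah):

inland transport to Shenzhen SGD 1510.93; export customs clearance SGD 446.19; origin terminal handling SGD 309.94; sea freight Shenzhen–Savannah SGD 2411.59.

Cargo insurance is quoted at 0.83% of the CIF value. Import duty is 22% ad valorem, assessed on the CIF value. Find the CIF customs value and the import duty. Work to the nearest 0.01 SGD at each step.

Let C be the CIF value. C = EXW price + pre-shipment costs + freight + 0.83% × C
C − 0.83% × C = 325655.00 + 1510.93 + 446.19 + 309.94 + 2411.59
0.9917 × C = 330333.65
C = 330333.65 / 0.9917 = 333098.37
Insurance premium = 0.83% × 333098.37 = 2764.72
Import duty = 333098.37 × 22% = 73281.64

CIF value: SGD 333098.37; import duty: SGD 73281.64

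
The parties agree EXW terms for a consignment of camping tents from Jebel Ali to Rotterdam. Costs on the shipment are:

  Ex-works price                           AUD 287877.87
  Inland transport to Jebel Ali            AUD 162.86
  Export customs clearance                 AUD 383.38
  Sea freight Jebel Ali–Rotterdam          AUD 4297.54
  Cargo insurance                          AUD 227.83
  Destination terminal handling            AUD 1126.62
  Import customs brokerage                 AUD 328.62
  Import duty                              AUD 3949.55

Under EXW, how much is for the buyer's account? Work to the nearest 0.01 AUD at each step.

EXW: the seller makes goods available at their premises; the buyer bears all onward costs.
Seller's account: goods 287877.87 = 287877.87
Buyer's account: inland to port 162.86 + export clearance 383.38 + freight 4297.54 + insurance 227.83 + destination terminal 1126.62 + brokerage 328.62 + duty 3949.55 = 10476.40

Buyer's account: AUD 10476.40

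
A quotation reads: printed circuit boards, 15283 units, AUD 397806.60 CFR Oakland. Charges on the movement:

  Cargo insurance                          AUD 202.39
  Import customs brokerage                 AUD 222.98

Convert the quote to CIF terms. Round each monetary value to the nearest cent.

Not relevant to the conversion: brokerage — on the buyer under both terms; not part of either seller's price.
From CFR to CIF, the seller additionally bears: insurance.
CIF price = 397806.60 + 202.39 = 398008.99

CIF price: AUD 398008.99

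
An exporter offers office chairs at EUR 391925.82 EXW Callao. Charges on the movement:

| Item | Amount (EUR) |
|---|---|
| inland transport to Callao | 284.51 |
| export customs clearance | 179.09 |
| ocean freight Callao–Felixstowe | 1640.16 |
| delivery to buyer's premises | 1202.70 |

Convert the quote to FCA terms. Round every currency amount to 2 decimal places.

FCA price: EUR 392389.42

Not relevant to the conversion: delivery, freight — on the buyer under both terms; not part of either seller's price.
From EXW to FCA, the seller additionally bears: inland to port, export clearance.
FCA price = 391925.82 + 284.51 + 179.09 = 392389.42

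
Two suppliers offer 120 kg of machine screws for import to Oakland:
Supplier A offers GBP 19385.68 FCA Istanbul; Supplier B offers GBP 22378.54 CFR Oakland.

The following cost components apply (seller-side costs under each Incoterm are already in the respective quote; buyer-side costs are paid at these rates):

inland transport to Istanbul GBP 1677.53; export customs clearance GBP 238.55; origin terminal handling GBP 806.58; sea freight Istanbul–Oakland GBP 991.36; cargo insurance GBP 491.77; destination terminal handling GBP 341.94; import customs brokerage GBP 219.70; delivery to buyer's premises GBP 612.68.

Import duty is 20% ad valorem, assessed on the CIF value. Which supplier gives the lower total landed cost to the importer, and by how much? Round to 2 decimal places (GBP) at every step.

Supplier A is cheaper by GBP 1433.90

Supplier A (FCA):
CIF value = FCA price + origin terminal + freight + insurance = 19385.68 + 806.58 + 991.36 + 491.77 = 21675.39
Import duty = 21675.39 × 20% = 4335.08
Buyer bears (A): 806.58 + 991.36 + 491.77 + 341.94 + 219.70 + 612.68 = 3464.03
Landed cost (A) = invoice 19385.68 + 3464.03 + duty 4335.08 = 27184.79
Supplier B (CFR):
CIF value = CFR price + insurance = 22378.54 + 491.77 = 22870.31
Import duty = 22870.31 × 20% = 4574.06
Buyer bears (B): 491.77 + 341.94 + 219.70 + 612.68 = 1666.09
Landed cost (B) = invoice 22378.54 + 1666.09 + duty 4574.06 = 28618.69
Difference = |27184.79 − 28618.69| = 1433.90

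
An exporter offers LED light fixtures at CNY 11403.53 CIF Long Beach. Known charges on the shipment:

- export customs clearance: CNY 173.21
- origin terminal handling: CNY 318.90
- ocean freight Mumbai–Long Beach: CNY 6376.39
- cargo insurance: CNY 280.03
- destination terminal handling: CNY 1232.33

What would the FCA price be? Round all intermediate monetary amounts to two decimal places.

FCA price: CNY 4428.21

Not relevant to the conversion: export clearance — on the seller under both CIF and FCA; already in the CIF price and stays in the FCA price. destination terminal — on the buyer under both terms; not part of either seller's price.
From CIF to FCA, the seller no longer bears: origin terminal, freight, insurance.
FCA price = 11403.53 − 318.90 − 6376.39 − 280.03 = 4428.21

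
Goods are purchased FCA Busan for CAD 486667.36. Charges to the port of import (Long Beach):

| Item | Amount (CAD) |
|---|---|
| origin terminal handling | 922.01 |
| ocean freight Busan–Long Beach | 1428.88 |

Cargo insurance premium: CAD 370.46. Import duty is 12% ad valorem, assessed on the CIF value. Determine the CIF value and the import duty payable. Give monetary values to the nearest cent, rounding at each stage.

CIF value: CAD 489388.71; import duty: CAD 58726.65

CIF = FCA price + pre-shipment costs + freight + insurance
CIF = 486667.36 + 922.01 + 1428.88 + 370.46 = 489388.71
Import duty = 489388.71 × 12% = 58726.65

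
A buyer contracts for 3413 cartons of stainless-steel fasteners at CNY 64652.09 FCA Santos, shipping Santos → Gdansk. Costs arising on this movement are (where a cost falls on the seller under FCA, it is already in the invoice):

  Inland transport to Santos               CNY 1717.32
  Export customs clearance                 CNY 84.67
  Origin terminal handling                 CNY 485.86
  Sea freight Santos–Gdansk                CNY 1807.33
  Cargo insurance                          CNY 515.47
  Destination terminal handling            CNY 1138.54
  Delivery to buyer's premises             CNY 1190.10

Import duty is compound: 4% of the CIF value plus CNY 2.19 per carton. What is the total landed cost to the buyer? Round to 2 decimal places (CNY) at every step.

FCA: the seller delivers export-cleared goods to the carrier; the buyer bears costs from that point.
Already in the invoice (seller's account under FCA): inland to port, export clearance — exclude.
CIF value = FCA price + origin terminal + freight + insurance = 64652.09 + 485.86 + 1807.33 + 515.47 = 67460.75
Ad valorem component: 67460.75 × 4% = 2698.43
Specific component: 3413 × 2.19 = 7474.47
Import duty = 2698.43 + 7474.47 = 10172.90
Buyer bears: origin terminal 485.86 + freight 1807.33 + insurance 515.47 + destination terminal 1138.54 + delivery 1190.10 + duty 10172.90 = 15310.20
Landed cost = invoice 64652.09 + 15310.20 = 79962.29

Total landed cost: CNY 79962.29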